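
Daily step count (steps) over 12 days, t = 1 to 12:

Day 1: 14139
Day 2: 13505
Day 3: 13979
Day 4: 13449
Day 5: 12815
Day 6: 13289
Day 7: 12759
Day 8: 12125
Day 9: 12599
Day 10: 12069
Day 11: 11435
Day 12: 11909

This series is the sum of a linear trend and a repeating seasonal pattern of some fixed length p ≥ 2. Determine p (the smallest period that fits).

First differences y_{t+1} − y_t: -634, 474, -530, -634, 474, -530, -634, 474, …
The difference pattern repeats every 3 terms and not for any smaller step, so p = 3.

3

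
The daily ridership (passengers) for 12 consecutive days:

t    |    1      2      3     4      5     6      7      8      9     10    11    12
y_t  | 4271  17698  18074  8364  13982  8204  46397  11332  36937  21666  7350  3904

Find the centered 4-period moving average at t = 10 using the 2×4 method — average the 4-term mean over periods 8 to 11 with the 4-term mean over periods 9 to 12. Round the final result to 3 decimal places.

Sum over 8–11: 11332 + 36937 + 21666 + 7350 = 77285
Sum over 9–12: 36937 + 21666 + 7350 + 3904 = 69857
CMA at t=10 = (77285 + 69857) / (2·4) = 147142 / 8 = 18392.750

18392.750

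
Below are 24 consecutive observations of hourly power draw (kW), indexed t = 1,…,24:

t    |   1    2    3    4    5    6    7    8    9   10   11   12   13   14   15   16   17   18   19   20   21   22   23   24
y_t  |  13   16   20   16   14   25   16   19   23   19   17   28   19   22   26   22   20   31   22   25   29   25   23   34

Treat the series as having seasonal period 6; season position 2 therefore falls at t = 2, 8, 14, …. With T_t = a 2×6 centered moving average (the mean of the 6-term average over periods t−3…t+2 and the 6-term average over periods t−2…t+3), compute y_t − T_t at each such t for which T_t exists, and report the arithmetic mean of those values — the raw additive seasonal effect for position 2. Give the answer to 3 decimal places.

Season position 2 occurs at t = 8, 14, 20 (where T_t is defined).
t=8: T_8 = 19.58333; y_8 − T_8 = 19 − 19.58333 = -0.58333
t=14: T_14 = 22.58333; y_14 − T_14 = 22 − 22.58333 = -0.58333
t=20: T_20 = 25.58333; y_20 − T_20 = 25 − 25.58333 = -0.58333
Mean deviation: (-0.58333 + -0.58333 + -0.58333) / 3 = -0.583

-0.583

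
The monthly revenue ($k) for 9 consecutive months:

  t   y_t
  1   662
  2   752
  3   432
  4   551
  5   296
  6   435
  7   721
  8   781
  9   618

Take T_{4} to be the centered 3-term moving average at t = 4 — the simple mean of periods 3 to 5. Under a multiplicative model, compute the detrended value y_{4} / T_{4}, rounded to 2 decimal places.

Trend T_4 = (432 + 551 + 296) / 3 = 1279/3 = 426.3333
Ratio to trend: 551 / 426.3333 = 1.29

1.29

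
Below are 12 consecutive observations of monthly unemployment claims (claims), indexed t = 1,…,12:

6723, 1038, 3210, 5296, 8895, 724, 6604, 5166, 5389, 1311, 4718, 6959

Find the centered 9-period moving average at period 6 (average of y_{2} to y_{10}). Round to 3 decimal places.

4181.444

Sum of periods 2–10: 1038 + 3210 + 5296 + 8895 + 724 + 6604 + 5166 + 5389 + 1311 = 37633
Divide by 9: 37633 / 9 = 4181.444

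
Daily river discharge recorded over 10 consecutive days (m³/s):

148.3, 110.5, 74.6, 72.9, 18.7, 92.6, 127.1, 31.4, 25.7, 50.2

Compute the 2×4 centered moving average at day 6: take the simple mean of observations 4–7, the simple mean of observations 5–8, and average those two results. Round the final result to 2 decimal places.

72.64

Sum over 4–7: 72.9 + 18.7 + 92.6 + 127.1 = 311.3
Sum over 5–8: 18.7 + 92.6 + 127.1 + 31.4 = 269.8
CMA at t=6 = (311.3 + 269.8) / (2·4) = 581.1 / 8 = 72.64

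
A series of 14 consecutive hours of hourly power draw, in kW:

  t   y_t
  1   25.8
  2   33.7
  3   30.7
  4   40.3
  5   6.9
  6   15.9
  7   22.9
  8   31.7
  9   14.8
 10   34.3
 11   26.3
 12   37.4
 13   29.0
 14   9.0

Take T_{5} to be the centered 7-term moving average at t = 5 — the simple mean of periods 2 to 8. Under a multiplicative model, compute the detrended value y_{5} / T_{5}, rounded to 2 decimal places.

Trend T_5 = (33.7 + 30.7 + 40.3 + 6.9 + 15.9 + 22.9 + 31.7) / 7 = 182.1/7 = 26.0143
Ratio to trend: 6.9 / 26.0143 = 0.27

0.27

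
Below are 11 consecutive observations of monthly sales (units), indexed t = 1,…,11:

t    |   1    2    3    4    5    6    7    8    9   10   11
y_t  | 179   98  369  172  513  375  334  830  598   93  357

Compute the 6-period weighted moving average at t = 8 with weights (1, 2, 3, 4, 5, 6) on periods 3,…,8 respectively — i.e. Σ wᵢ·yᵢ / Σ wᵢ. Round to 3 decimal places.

495.333

Weighted sum: 1·369 + 2·172 + 3·513 + 4·375 + 5·334 + 6·830 = 369 + 344 + 1539 + 1500 + 1670 + 4980 = 10402
Weight total: 1 + 2 + 3 + 4 + 5 + 6 = 21
WMA = 10402 / 21 = 495.333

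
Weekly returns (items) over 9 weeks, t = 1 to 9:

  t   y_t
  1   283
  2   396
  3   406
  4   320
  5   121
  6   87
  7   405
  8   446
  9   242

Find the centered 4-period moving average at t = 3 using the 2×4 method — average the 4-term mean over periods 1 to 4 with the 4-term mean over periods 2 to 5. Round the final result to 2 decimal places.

Sum over 1–4: 283 + 396 + 406 + 320 = 1405
Sum over 2–5: 396 + 406 + 320 + 121 = 1243
CMA at t=3 = (1405 + 1243) / (2·4) = 2648 / 8 = 331.00

331.00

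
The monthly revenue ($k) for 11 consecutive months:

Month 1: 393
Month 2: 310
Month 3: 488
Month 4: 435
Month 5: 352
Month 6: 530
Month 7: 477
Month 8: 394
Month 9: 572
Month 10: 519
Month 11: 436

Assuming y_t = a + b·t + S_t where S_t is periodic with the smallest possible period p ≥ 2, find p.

3

First differences y_{t+1} − y_t: -83, 178, -53, -83, 178, -53, -83, 178, …
The difference pattern repeats every 3 terms and not for any smaller step, so p = 3.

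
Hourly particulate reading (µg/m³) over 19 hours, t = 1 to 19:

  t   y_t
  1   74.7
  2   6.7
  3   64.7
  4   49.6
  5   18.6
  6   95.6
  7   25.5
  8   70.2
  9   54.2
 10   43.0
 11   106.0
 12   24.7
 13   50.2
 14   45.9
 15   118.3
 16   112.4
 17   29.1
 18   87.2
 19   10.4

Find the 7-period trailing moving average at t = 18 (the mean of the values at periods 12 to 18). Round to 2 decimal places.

66.83

Sum of periods 12–18: 24.7 + 50.2 + 45.9 + 118.3 + 112.4 + 29.1 + 87.2 = 467.8
Divide by 7: 467.8 / 7 = 66.83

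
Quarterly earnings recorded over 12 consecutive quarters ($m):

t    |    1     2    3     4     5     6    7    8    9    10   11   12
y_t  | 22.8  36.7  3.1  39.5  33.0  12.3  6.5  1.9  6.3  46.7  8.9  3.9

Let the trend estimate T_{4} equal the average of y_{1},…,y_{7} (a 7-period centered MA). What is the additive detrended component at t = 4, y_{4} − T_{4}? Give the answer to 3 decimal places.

Trend T_4 = (22.8 + 36.7 + 3.1 + 39.5 + 33.0 + 12.3 + 6.5) / 7 = 153.9/7 = 21.98571
Detrended value: 39.5 − 21.98571 = 17.514

17.514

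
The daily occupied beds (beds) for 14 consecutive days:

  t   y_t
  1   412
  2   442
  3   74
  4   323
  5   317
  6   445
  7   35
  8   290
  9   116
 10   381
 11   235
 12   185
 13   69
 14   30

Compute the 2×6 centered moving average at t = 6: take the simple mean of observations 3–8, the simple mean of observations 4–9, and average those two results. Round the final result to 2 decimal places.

250.83

Sum over 3–8: 74 + 323 + 317 + 445 + 35 + 290 = 1484
Sum over 4–9: 323 + 317 + 445 + 35 + 290 + 116 = 1526
CMA at t=6 = (1484 + 1526) / (2·6) = 3010 / 12 = 250.83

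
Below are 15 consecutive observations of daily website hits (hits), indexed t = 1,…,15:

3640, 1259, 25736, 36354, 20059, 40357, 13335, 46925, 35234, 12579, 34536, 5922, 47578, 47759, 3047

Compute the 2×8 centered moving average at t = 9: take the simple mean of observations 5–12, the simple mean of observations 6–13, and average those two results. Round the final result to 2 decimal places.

Sum over 5–12: 20059 + 40357 + 13335 + 46925 + 35234 + 12579 + 34536 + 5922 = 208947
Sum over 6–13: 40357 + 13335 + 46925 + 35234 + 12579 + 34536 + 5922 + 47578 = 236466
CMA at t=9 = (208947 + 236466) / (2·8) = 445413 / 16 = 27838.31

27838.31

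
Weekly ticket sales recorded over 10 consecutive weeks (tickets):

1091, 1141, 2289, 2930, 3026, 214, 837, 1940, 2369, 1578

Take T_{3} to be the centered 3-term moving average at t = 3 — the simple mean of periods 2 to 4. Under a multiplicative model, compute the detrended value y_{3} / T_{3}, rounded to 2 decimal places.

1.08

Trend T_3 = (1141 + 2289 + 2930) / 3 = 6360/3 = 2120.0000
Ratio to trend: 2289 / 2120.0000 = 1.08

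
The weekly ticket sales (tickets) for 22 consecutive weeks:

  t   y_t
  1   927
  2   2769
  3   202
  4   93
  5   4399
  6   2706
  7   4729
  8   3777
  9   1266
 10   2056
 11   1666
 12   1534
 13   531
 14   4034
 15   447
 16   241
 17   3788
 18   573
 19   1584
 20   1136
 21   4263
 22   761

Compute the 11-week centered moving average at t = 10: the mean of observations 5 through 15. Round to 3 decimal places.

Sum of periods 5–15: 4399 + 2706 + 4729 + 3777 + 1266 + 2056 + 1666 + 1534 + 531 + 4034 + 447 = 27145
Divide by 11: 27145 / 11 = 2467.727

2467.727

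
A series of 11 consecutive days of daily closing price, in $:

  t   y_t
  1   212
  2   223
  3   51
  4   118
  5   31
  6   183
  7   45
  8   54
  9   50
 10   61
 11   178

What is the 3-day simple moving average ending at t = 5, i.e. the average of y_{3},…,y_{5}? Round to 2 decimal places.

66.67

Sum of periods 3–5: 51 + 118 + 31 = 200
Divide by 3: 200 / 3 = 66.67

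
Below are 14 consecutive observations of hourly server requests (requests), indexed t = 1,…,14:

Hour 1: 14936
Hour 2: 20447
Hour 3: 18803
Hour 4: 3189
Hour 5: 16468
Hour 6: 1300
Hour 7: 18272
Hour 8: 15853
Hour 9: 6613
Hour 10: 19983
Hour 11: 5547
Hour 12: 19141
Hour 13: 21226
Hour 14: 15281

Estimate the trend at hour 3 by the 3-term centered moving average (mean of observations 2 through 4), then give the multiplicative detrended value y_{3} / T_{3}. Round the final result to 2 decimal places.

1.33

Trend T_3 = (20447 + 18803 + 3189) / 3 = 42439/3 = 14146.3333
Ratio to trend: 18803 / 14146.3333 = 1.33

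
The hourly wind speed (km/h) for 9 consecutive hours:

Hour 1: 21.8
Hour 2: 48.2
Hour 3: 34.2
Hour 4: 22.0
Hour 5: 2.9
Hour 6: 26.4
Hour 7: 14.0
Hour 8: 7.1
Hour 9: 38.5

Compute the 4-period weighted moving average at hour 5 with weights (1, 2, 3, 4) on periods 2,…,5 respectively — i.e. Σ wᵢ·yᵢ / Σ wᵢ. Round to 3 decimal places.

19.420

Weighted sum: 1·48.2 + 2·34.2 + 3·22.0 + 4·2.9 = 48.2 + 68.4 + 66.0 + 11.6 = 194.2
Weight total: 1 + 2 + 3 + 4 = 10
WMA = 194.2 / 10 = 19.420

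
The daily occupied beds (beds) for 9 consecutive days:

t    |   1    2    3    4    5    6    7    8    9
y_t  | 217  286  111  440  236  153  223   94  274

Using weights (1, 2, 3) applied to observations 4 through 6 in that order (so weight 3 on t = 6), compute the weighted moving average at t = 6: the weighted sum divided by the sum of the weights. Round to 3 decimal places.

228.500

Weighted sum: 1·440 + 2·236 + 3·153 = 440 + 472 + 459 = 1371
Weight total: 1 + 2 + 3 = 6
WMA = 1371 / 6 = 228.500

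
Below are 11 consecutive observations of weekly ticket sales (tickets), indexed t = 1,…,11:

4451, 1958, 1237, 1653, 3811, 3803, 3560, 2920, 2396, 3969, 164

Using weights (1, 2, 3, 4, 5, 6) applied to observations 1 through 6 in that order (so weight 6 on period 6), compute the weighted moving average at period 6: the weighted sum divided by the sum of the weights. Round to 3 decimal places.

2883.952

Weighted sum: 1·4451 + 2·1958 + 3·1237 + 4·1653 + 5·3811 + 6·3803 = 4451 + 3916 + 3711 + 6612 + 19055 + 22818 = 60563
Weight total: 1 + 2 + 3 + 4 + 5 + 6 = 21
WMA = 60563 / 21 = 2883.952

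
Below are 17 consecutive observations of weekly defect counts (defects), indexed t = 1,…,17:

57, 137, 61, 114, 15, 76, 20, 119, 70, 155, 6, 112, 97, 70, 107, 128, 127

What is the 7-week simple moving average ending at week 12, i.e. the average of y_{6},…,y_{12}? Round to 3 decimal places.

Sum of periods 6–12: 76 + 20 + 119 + 70 + 155 + 6 + 112 = 558
Divide by 7: 558 / 7 = 79.714

79.714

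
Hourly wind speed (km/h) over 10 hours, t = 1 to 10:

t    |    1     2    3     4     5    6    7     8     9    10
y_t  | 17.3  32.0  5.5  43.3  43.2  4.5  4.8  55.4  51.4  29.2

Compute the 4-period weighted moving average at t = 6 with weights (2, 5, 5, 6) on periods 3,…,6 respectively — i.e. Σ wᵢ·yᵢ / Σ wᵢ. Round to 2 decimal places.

26.14

Weighted sum: 2·5.5 + 5·43.3 + 5·43.2 + 6·4.5 = 11.0 + 216.5 + 216.0 + 27.0 = 470.5
Weight total: 2 + 5 + 5 + 6 = 18
WMA = 470.5 / 18 = 26.14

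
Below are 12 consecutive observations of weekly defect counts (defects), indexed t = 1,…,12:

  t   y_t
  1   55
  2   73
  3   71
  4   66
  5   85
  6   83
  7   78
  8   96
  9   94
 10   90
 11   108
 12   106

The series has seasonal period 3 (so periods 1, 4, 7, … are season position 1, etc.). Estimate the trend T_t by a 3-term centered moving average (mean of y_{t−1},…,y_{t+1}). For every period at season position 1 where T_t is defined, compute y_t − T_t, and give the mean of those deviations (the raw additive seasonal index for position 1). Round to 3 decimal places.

Season position 1 occurs at t = 4, 7, 10 (where T_t is defined).
t=4: T_4 = 74.00000; y_4 − T_4 = 66 − 74.00000 = -8.00000
t=7: T_7 = 85.66667; y_7 − T_7 = 78 − 85.66667 = -7.66667
t=10: T_10 = 97.33333; y_10 − T_10 = 90 − 97.33333 = -7.33333
Mean deviation: (-8.00000 + -7.66667 + -7.33333) / 3 = -7.667

-7.667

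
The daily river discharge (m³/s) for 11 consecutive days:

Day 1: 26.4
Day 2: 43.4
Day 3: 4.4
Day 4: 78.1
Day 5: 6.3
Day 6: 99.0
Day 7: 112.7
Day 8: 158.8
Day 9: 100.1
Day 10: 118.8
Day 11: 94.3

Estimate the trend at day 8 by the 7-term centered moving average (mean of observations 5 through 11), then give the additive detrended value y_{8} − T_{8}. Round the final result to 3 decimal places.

60.229

Trend T_8 = (6.3 + 99.0 + 112.7 + 158.8 + 100.1 + 118.8 + 94.3) / 7 = 690.0/7 = 98.57143
Detrended value: 158.8 − 98.57143 = 60.229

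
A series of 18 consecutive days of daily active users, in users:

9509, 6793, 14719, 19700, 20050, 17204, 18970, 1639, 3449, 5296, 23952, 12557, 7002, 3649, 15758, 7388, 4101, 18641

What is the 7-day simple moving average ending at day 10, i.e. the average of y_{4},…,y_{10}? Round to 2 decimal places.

12329.71

Sum of periods 4–10: 19700 + 20050 + 17204 + 18970 + 1639 + 3449 + 5296 = 86308
Divide by 7: 86308 / 7 = 12329.71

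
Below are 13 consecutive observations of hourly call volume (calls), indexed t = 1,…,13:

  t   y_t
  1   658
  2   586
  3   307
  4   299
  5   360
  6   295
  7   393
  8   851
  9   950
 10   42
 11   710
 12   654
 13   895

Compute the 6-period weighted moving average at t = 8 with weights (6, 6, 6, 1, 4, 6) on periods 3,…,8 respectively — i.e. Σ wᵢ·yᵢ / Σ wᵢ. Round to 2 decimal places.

440.31

Weighted sum: 6·307 + 6·299 + 6·360 + 1·295 + 4·393 + 6·851 = 1842 + 1794 + 2160 + 295 + 1572 + 5106 = 12769
Weight total: 6 + 6 + 6 + 1 + 4 + 6 = 29
WMA = 12769 / 29 = 440.31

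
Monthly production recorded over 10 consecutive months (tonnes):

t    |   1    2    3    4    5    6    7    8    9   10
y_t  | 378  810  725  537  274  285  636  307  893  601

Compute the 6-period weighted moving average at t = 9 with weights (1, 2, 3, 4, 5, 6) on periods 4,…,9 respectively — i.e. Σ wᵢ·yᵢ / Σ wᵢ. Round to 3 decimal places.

541.762

Weighted sum: 1·537 + 2·274 + 3·285 + 4·636 + 5·307 + 6·893 = 537 + 548 + 855 + 2544 + 1535 + 5358 = 11377
Weight total: 1 + 2 + 3 + 4 + 5 + 6 = 21
WMA = 11377 / 21 = 541.762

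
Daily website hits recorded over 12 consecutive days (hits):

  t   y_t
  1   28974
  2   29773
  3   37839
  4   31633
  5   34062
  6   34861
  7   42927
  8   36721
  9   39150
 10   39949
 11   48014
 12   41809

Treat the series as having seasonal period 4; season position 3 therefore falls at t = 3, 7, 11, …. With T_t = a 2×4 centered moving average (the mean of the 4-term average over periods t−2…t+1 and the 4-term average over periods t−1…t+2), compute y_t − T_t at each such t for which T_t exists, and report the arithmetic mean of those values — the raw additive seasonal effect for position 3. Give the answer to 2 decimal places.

Season position 3 occurs at t = 3, 7 (where T_t is defined).
t=3: T_3 = 32690.7500; y_3 − T_3 = 37839 − 32690.7500 = 5148.2500
t=7: T_7 = 37778.7500; y_7 − T_7 = 42927 − 37778.7500 = 5148.2500
Mean deviation: (5148.2500 + 5148.2500) / 2 = 5148.25

5148.25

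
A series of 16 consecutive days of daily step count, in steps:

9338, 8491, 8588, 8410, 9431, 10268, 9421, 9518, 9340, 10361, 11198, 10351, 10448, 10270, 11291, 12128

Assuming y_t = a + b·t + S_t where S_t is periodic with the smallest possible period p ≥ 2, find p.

5

First differences y_{t+1} − y_t: -847, 97, -178, 1021, 837, -847, 97, -178, 1021, 837, -847, 97, …
The difference pattern repeats every 5 terms and not for any smaller step, so p = 5.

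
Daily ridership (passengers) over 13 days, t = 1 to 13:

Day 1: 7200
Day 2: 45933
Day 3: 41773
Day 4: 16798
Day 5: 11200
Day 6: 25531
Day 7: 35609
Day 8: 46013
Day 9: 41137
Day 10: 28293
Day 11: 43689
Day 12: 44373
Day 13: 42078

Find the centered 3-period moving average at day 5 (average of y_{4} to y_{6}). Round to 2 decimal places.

Sum of periods 4–6: 16798 + 11200 + 25531 = 53529
Divide by 3: 53529 / 3 = 17843.00

17843.00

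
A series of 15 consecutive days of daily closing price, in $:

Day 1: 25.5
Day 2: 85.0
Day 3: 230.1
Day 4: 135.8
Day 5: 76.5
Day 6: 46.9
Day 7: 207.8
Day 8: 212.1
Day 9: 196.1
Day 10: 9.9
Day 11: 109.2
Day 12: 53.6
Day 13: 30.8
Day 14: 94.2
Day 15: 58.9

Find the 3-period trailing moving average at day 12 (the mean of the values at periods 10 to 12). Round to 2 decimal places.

57.57

Sum of periods 10–12: 9.9 + 109.2 + 53.6 = 172.7
Divide by 3: 172.7 / 3 = 57.57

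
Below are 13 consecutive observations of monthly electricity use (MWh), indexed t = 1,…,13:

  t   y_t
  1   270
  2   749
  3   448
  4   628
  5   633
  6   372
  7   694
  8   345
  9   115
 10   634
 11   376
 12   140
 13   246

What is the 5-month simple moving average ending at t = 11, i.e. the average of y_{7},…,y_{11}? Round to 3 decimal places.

Sum of periods 7–11: 694 + 345 + 115 + 634 + 376 = 2164
Divide by 5: 2164 / 5 = 432.800

432.800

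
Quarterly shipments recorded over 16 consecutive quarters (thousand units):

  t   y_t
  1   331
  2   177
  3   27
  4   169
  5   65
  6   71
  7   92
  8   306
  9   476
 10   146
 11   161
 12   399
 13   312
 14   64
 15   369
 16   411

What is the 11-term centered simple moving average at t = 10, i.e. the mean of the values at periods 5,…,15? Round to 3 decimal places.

223.727

Sum of periods 5–15: 65 + 71 + 92 + 306 + 476 + 146 + 161 + 399 + 312 + 64 + 369 = 2461
Divide by 11: 2461 / 11 = 223.727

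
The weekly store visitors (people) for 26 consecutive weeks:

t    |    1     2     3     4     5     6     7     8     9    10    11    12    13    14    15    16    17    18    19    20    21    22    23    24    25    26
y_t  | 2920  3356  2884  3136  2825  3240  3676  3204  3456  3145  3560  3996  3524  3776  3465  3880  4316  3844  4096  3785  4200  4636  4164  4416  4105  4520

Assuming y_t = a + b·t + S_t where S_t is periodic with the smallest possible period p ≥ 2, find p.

First differences y_{t+1} − y_t: 436, -472, 252, -311, 415, 436, -472, 252, -311, 415, 436, -472, …
The difference pattern repeats every 5 terms and not for any smaller step, so p = 5.

5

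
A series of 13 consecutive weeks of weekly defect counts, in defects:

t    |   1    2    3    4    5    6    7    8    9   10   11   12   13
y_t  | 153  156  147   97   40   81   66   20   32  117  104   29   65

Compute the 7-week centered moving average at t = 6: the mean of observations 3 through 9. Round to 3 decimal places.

69.000

Sum of periods 3–9: 147 + 97 + 40 + 81 + 66 + 20 + 32 = 483
Divide by 7: 483 / 7 = 69.000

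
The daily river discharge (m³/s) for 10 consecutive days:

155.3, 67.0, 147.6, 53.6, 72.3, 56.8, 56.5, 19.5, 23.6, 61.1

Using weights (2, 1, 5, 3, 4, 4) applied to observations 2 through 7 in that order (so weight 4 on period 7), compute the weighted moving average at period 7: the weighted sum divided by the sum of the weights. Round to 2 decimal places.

Weighted sum: 2·67.0 + 1·147.6 + 5·53.6 + 3·72.3 + 4·56.8 + 4·56.5 = 134.0 + 147.6 + 268.0 + 216.9 + 227.2 + 226.0 = 1219.7
Weight total: 2 + 1 + 5 + 3 + 4 + 4 = 19
WMA = 1219.7 / 19 = 64.19

64.19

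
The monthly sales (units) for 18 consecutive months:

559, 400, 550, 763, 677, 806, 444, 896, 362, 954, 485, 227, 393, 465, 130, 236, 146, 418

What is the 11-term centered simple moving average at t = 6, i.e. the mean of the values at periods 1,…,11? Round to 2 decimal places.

Sum of periods 1–11: 559 + 400 + 550 + 763 + 677 + 806 + 444 + 896 + 362 + 954 + 485 = 6896
Divide by 11: 6896 / 11 = 626.91

626.91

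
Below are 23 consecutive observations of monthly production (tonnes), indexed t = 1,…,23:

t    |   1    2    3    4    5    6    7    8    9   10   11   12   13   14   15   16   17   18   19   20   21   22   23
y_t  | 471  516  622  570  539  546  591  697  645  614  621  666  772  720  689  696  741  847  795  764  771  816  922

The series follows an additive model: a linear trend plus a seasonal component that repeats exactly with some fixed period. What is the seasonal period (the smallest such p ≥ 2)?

First differences y_{t+1} − y_t: 45, 106, -52, -31, 7, 45, 106, -52, -31, 7, 45, 106, …
The difference pattern repeats every 5 terms and not for any smaller step, so p = 5.

5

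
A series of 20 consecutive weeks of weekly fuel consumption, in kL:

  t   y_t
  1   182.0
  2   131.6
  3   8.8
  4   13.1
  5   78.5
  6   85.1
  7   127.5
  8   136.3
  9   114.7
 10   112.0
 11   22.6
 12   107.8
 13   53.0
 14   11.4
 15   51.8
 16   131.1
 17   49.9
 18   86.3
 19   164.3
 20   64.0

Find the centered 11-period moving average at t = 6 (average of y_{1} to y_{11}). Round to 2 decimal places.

92.02

Sum of periods 1–11: 182.0 + 131.6 + 8.8 + 13.1 + 78.5 + 85.1 + 127.5 + 136.3 + 114.7 + 112.0 + 22.6 = 1012.2
Divide by 11: 1012.2 / 11 = 92.02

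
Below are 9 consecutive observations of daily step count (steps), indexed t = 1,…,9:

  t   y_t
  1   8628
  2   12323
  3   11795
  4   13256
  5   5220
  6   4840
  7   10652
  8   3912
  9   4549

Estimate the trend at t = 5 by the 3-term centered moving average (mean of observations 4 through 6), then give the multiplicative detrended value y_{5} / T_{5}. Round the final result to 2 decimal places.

Trend T_5 = (13256 + 5220 + 4840) / 3 = 23316/3 = 7772.0000
Ratio to trend: 5220 / 7772.0000 = 0.67

0.67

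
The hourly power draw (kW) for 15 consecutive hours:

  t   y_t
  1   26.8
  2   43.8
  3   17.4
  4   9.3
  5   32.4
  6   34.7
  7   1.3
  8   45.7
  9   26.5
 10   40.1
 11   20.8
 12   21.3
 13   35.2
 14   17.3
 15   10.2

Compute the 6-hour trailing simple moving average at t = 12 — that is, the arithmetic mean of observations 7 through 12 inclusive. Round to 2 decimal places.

25.95

Sum of periods 7–12: 1.3 + 45.7 + 26.5 + 40.1 + 20.8 + 21.3 = 155.7
Divide by 6: 155.7 / 6 = 25.95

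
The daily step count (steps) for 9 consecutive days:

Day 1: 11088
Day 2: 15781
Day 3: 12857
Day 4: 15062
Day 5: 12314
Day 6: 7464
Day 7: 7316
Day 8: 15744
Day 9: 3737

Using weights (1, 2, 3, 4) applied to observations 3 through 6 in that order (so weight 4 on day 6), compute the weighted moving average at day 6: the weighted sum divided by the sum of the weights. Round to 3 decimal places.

Weighted sum: 1·12857 + 2·15062 + 3·12314 + 4·7464 = 12857 + 30124 + 36942 + 29856 = 109779
Weight total: 1 + 2 + 3 + 4 = 10
WMA = 109779 / 10 = 10977.900

10977.900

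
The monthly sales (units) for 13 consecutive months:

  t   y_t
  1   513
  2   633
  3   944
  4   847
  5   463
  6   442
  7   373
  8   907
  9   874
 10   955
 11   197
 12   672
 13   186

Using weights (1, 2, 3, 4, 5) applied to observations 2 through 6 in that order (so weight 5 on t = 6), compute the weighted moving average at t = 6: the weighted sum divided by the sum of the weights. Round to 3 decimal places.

Weighted sum: 1·633 + 2·944 + 3·847 + 4·463 + 5·442 = 633 + 1888 + 2541 + 1852 + 2210 = 9124
Weight total: 1 + 2 + 3 + 4 + 5 = 15
WMA = 9124 / 15 = 608.267

608.267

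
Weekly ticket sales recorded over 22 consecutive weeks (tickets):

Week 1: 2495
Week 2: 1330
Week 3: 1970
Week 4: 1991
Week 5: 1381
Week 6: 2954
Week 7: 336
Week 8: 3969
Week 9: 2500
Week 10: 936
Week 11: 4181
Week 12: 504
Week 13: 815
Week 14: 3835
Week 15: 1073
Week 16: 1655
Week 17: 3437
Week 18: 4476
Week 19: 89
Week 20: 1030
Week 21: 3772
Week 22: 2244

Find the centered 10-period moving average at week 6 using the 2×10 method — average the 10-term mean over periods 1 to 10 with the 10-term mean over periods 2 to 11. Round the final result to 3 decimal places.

2070.500

Sum over 1–10: 2495 + 1330 + 1970 + 1991 + 1381 + 2954 + 336 + 3969 + 2500 + 936 = 19862
Sum over 2–11: 1330 + 1970 + 1991 + 1381 + 2954 + 336 + 3969 + 2500 + 936 + 4181 = 21548
CMA at t=6 = (19862 + 21548) / (2·10) = 41410 / 20 = 2070.500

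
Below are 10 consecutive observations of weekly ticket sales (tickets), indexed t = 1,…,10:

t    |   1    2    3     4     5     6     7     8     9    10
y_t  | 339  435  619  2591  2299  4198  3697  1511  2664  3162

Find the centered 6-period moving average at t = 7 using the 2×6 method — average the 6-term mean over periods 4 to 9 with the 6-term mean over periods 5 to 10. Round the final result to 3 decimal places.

Sum over 4–9: 2591 + 2299 + 4198 + 3697 + 1511 + 2664 = 16960
Sum over 5–10: 2299 + 4198 + 3697 + 1511 + 2664 + 3162 = 17531
CMA at t=7 = (16960 + 17531) / (2·6) = 34491 / 12 = 2874.250

2874.250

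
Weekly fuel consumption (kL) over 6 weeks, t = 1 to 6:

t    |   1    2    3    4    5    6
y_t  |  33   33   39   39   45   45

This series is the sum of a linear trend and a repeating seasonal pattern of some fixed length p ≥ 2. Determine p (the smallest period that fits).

First differences y_{t+1} − y_t: 0, 6, 0, 6, 0, …
The difference pattern repeats every 2 terms and not for any smaller step, so p = 2.

2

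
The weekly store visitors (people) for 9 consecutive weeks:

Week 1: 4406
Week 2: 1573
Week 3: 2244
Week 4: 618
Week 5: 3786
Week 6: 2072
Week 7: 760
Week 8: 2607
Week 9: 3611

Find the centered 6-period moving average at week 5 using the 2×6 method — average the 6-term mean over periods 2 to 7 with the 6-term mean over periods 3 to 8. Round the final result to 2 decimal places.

1928.33

Sum over 2–7: 1573 + 2244 + 618 + 3786 + 2072 + 760 = 11053
Sum over 3–8: 2244 + 618 + 3786 + 2072 + 760 + 2607 = 12087
CMA at t=5 = (11053 + 12087) / (2·6) = 23140 / 12 = 1928.33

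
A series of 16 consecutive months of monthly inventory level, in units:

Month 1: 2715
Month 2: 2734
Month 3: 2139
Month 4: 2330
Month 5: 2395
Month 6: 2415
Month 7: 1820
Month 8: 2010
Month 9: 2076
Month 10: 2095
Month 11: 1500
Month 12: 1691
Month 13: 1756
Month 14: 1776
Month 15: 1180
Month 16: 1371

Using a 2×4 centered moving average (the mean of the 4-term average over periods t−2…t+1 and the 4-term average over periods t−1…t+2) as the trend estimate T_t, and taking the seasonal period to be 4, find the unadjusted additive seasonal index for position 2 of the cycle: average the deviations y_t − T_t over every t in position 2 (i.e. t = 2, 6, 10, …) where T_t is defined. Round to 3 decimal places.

214.958

Season position 2 occurs at t = 6, 10, 14 (where T_t is defined).
t=6: T_6 = 2200.00000; y_6 − T_6 = 2415 − 2200.00000 = 215.00000
t=10: T_10 = 1880.37500; y_10 − T_10 = 2095 − 1880.37500 = 214.62500
t=14: T_14 = 1560.75000; y_14 − T_14 = 1776 − 1560.75000 = 215.25000
Mean deviation: (215.00000 + 214.62500 + 215.25000) / 3 = 214.958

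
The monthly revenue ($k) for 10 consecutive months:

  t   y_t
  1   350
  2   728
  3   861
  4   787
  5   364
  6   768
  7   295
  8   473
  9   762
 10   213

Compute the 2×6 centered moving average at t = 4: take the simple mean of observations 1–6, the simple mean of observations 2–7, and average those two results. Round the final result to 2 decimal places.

638.42

Sum over 1–6: 350 + 728 + 861 + 787 + 364 + 768 = 3858
Sum over 2–7: 728 + 861 + 787 + 364 + 768 + 295 = 3803
CMA at t=4 = (3858 + 3803) / (2·6) = 7661 / 12 = 638.42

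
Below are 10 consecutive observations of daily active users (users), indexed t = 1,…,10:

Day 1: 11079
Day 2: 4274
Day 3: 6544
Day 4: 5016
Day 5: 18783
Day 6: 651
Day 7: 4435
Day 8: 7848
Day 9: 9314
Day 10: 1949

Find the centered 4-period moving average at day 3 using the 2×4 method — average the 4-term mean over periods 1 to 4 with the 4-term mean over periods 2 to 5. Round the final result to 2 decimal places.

7691.25

Sum over 1–4: 11079 + 4274 + 6544 + 5016 = 26913
Sum over 2–5: 4274 + 6544 + 5016 + 18783 = 34617
CMA at t=3 = (26913 + 34617) / (2·4) = 61530 / 8 = 7691.25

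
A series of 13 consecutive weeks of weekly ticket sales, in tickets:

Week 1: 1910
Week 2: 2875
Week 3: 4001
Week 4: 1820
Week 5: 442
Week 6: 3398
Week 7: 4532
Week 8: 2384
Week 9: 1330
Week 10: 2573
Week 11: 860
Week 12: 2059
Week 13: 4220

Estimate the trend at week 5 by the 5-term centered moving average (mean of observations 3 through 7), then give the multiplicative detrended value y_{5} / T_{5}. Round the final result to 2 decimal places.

Trend T_5 = (4001 + 1820 + 442 + 3398 + 4532) / 5 = 14193/5 = 2838.6000
Ratio to trend: 442 / 2838.6000 = 0.16

0.16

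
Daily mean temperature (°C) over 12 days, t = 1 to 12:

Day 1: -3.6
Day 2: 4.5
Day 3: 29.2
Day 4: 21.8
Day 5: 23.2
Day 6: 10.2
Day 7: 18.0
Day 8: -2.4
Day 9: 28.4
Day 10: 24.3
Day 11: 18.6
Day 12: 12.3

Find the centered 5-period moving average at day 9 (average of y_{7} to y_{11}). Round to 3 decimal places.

17.380

Sum of periods 7–11: 18.0 + (-2.4) + 28.4 + 24.3 + 18.6 = 86.9
Divide by 5: 86.9 / 5 = 17.380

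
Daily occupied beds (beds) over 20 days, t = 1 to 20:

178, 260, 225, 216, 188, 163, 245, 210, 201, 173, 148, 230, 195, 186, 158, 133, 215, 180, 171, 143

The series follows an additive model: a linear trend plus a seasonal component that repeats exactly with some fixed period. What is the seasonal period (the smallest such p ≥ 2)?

First differences y_{t+1} − y_t: 82, -35, -9, -28, -25, 82, -35, -9, -28, -25, 82, -35, …
The difference pattern repeats every 5 terms and not for any smaller step, so p = 5.

5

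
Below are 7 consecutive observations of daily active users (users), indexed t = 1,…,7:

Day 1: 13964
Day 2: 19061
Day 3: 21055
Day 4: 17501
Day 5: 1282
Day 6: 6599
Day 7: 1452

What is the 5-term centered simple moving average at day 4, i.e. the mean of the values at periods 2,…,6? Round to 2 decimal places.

Sum of periods 2–6: 19061 + 21055 + 17501 + 1282 + 6599 = 65498
Divide by 5: 65498 / 5 = 13099.60

13099.60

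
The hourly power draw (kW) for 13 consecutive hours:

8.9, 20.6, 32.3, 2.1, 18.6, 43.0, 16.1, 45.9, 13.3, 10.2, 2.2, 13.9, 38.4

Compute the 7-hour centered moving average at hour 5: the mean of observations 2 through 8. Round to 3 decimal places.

25.514

Sum of periods 2–8: 20.6 + 32.3 + 2.1 + 18.6 + 43.0 + 16.1 + 45.9 = 178.6
Divide by 7: 178.6 / 7 = 25.514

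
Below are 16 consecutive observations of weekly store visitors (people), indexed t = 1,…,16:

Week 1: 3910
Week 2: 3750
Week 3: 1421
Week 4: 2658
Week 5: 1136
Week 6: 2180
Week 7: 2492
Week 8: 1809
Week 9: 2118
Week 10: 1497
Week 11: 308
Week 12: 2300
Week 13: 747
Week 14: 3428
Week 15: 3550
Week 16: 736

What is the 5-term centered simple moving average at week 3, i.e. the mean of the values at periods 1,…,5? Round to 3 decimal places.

2575.000

Sum of periods 1–5: 3910 + 3750 + 1421 + 2658 + 1136 = 12875
Divide by 5: 12875 / 5 = 2575.000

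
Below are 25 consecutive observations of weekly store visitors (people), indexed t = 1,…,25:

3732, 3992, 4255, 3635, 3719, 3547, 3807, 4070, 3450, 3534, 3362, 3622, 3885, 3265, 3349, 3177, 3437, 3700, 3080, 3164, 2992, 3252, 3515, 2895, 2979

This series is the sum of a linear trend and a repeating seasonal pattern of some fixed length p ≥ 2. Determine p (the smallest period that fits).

5

First differences y_{t+1} − y_t: 260, 263, -620, 84, -172, 260, 263, -620, 84, -172, 260, 263, …
The difference pattern repeats every 5 terms and not for any smaller step, so p = 5.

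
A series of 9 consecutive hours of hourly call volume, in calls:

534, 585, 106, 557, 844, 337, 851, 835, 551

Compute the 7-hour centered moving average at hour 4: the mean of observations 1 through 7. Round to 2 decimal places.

544.86

Sum of periods 1–7: 534 + 585 + 106 + 557 + 844 + 337 + 851 = 3814
Divide by 7: 3814 / 7 = 544.86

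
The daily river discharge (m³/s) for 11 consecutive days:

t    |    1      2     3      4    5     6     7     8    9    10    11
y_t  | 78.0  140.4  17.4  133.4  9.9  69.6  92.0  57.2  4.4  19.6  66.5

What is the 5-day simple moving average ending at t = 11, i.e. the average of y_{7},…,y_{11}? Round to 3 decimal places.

Sum of periods 7–11: 92.0 + 57.2 + 4.4 + 19.6 + 66.5 = 239.7
Divide by 5: 239.7 / 5 = 47.940

47.940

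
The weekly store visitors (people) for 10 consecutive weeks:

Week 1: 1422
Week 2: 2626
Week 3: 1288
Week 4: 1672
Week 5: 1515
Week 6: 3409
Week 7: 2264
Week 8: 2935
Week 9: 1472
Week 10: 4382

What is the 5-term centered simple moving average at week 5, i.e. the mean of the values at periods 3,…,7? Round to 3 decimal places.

Sum of periods 3–7: 1288 + 1672 + 1515 + 3409 + 2264 = 10148
Divide by 5: 10148 / 5 = 2029.600

2029.600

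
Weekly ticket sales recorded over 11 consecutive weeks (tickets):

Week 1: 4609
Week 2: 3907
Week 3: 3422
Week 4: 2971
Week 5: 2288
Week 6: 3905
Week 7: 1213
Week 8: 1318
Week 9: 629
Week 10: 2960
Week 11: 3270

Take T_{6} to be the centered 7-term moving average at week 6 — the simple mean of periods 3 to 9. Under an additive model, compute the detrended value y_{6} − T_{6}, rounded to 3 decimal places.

1655.571

Trend T_6 = (3422 + 2971 + 2288 + 3905 + 1213 + 1318 + 629) / 7 = 15746/7 = 2249.42857
Detrended value: 3905 − 2249.42857 = 1655.571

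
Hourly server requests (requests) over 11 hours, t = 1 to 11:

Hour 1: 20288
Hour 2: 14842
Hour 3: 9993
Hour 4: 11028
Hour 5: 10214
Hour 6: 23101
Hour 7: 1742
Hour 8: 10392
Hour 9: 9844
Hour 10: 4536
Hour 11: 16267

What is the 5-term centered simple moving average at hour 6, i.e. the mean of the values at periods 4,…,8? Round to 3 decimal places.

11295.400

Sum of periods 4–8: 11028 + 10214 + 23101 + 1742 + 10392 = 56477
Divide by 5: 56477 / 5 = 11295.400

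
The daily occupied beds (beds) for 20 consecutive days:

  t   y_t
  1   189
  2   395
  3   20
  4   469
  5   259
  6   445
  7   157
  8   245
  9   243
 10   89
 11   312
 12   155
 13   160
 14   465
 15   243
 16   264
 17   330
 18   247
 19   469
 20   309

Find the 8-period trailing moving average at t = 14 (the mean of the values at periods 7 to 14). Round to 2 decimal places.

228.25

Sum of periods 7–14: 157 + 245 + 243 + 89 + 312 + 155 + 160 + 465 = 1826
Divide by 8: 1826 / 8 = 228.25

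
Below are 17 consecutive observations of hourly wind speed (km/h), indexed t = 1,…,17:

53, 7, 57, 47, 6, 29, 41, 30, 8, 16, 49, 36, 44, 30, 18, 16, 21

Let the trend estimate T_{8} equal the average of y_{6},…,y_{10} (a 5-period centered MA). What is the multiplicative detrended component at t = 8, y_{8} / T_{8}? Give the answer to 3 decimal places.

Trend T_8 = (29 + 41 + 30 + 8 + 16) / 5 = 124/5 = 24.80000
Ratio to trend: 30 / 24.80000 = 1.210

1.210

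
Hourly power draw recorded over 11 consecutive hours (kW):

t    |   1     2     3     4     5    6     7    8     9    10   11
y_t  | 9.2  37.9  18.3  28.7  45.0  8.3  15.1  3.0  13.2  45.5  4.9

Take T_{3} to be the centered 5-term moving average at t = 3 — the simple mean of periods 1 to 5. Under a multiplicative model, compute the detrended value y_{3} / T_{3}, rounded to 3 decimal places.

Trend T_3 = (9.2 + 37.9 + 18.3 + 28.7 + 45.0) / 5 = 139.1/5 = 27.82000
Ratio to trend: 18.3 / 27.82000 = 0.658

0.658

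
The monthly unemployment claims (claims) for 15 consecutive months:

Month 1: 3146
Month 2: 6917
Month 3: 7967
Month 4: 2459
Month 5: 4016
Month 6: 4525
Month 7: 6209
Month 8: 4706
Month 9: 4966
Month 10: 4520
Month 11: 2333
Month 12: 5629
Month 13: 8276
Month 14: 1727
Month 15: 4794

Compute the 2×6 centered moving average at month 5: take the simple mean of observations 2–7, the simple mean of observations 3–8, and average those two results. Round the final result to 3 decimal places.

5164.583

Sum over 2–7: 6917 + 7967 + 2459 + 4016 + 4525 + 6209 = 32093
Sum over 3–8: 7967 + 2459 + 4016 + 4525 + 6209 + 4706 = 29882
CMA at t=5 = (32093 + 29882) / (2·6) = 61975 / 12 = 5164.583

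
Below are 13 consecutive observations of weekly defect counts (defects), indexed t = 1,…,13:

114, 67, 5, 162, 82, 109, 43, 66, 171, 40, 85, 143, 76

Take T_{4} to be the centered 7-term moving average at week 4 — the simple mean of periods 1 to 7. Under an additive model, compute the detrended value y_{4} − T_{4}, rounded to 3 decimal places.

Trend T_4 = (114 + 67 + 5 + 162 + 82 + 109 + 43) / 7 = 582/7 = 83.14286
Detrended value: 162 − 83.14286 = 78.857

78.857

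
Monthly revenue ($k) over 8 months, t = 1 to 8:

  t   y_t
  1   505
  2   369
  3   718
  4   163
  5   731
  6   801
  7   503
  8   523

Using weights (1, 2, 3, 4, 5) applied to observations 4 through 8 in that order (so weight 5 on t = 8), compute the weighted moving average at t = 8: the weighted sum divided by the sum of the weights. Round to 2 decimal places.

577.00

Weighted sum: 1·163 + 2·731 + 3·801 + 4·503 + 5·523 = 163 + 1462 + 2403 + 2012 + 2615 = 8655
Weight total: 1 + 2 + 3 + 4 + 5 = 15
WMA = 8655 / 15 = 577.00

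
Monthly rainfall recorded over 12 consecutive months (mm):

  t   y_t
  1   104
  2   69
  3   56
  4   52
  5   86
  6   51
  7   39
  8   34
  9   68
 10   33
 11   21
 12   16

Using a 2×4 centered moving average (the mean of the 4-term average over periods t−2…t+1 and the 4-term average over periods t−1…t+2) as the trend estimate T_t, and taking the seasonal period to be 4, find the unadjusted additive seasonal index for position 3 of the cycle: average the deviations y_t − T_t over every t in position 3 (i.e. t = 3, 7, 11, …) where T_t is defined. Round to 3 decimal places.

-11.625

Season position 3 occurs at t = 3, 7 (where T_t is defined).
t=3: T_3 = 68.00000; y_3 − T_3 = 56 − 68.00000 = -12.00000
t=7: T_7 = 50.25000; y_7 − T_7 = 39 − 50.25000 = -11.25000
Mean deviation: (-12.00000 + -11.25000) / 2 = -11.625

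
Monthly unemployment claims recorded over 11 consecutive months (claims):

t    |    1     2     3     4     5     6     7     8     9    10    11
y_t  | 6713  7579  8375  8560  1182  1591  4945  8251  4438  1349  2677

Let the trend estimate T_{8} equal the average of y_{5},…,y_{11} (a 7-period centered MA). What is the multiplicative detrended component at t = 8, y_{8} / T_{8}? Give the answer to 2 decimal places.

Trend T_8 = (1182 + 1591 + 4945 + 8251 + 4438 + 1349 + 2677) / 7 = 24433/7 = 3490.4286
Ratio to trend: 8251 / 3490.4286 = 2.36

2.36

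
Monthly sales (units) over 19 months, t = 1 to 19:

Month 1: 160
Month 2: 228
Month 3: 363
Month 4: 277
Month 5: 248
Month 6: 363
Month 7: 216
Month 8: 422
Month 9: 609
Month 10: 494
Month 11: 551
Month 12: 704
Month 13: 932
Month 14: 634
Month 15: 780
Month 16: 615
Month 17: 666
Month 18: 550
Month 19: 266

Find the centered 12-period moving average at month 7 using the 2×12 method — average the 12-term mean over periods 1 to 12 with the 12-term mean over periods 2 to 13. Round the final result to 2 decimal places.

Sum over 1–12: 160 + 228 + 363 + 277 + 248 + 363 + 216 + 422 + 609 + 494 + 551 + 704 = 4635
Sum over 2–13: 228 + 363 + 277 + 248 + 363 + 216 + 422 + 609 + 494 + 551 + 704 + 932 = 5407
CMA at t=7 = (4635 + 5407) / (2·12) = 10042 / 24 = 418.42

418.42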